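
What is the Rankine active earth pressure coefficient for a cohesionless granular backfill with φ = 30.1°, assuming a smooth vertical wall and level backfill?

0.332

K_a = (1 − sin φ)/(1 + sin φ) = (1 − sin 30.1°)/(1 + sin 30.1°) = 0.3320.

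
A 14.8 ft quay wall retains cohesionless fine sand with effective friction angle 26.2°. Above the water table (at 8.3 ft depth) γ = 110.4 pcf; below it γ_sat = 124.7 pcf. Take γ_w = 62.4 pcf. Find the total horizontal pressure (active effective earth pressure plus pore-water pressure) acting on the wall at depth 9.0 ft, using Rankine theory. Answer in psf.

416 psf

K_a = (1 − sin φ)/(1 + sin φ) = 0.3874.
γ' = 124.7 − 62.4 = 62.30 pcf.
Effective vertical stress at 9.0 ft: σ'_v = 110.4×8.3 + 62.30×0.700 = 959.9 psf.
σ'_h = K_a σ'_v = 0.3874 × 959.9 = 371.9 psf; u = γ_w × 0.700 = 43.68 psf.
Total σ_h = 371.9 + 43.68 = 415.6 psf.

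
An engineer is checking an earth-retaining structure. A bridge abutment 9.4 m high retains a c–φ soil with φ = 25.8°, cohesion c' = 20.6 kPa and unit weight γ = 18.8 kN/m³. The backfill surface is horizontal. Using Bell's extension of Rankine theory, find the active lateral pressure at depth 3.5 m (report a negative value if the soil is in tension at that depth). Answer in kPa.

K_a = (1 − sin φ)/(1 + sin φ) = 0.3935.
σ_a = K_a γ z − 2c√K_a = 0.3935×18.8×3.5 − 2×20.6×0.6273 = 0.04784 kPa.

0.0478 kPa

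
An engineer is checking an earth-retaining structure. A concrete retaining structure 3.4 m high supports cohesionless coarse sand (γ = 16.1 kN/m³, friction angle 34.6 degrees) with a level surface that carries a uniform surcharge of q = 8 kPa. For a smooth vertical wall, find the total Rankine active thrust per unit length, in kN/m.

K_a = tan²(45° − φ/2) = 0.2756.
Soil triangle: ½ K_a γ H² = 0.5×0.2756×16.1×3.4² = 25.65 kN/m.
Surcharge rectangle: K_a q H = 0.2756×8×3.4 = 7.497 kN/m.
Total = 25.65 + 7.497 = 33.15 kN/m.

33.1 kN/m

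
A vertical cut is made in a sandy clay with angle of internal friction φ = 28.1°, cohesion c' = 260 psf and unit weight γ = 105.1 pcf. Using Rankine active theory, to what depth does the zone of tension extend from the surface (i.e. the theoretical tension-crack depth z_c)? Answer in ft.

K_a = tan²(45° − 28.1°/2) = 0.3596; √K_a = 0.5997.
The active pressure is zero where K_a γ z = 2c√K_a, so z_c = 2c/(γ√K_a) = 2×260/(105.1×0.5997) = 8.251 ft.

8.25 ft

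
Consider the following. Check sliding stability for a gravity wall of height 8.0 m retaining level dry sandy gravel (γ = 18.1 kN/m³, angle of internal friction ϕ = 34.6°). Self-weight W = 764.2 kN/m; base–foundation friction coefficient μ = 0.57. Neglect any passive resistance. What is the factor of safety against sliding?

2.73

K_a = tan²(45° − 34.6°/2) = 0.2756.
P_a = ½K_aγH² = 0.5×0.2756×18.1×8.0² = 159.6 kN/m, acting at H/3 = 2.667 m above the base.
FS_sliding = μW / P_a = 0.57×764.2 / 159.6 = 2.728.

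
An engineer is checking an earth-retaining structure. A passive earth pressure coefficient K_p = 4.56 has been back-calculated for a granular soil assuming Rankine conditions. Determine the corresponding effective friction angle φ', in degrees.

K_p = (1+sin φ)/(1−sin φ) ⇒ sin φ = (K_p − 1)/(K_p + 1) = 0.6403.
φ = arcsin(0.6403) = 39.81°.

39.8°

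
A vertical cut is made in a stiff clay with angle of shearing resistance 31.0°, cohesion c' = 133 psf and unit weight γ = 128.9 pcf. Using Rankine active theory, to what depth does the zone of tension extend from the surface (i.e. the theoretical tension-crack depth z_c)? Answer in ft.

3.65 ft

K_a = tan²(45° − 31.0°/2) = 0.3201; √K_a = 0.5658.
The active pressure is zero where K_a γ z = 2c√K_a, so z_c = 2c/(γ√K_a) = 2×133/(128.9×0.5658) = 3.647 ft.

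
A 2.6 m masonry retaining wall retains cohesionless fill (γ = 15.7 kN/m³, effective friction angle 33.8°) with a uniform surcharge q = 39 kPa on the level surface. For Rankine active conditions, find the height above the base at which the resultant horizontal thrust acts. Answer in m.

K_a = 0.2851.
Triangular part P₁ = ½K_aγH² = 15.13 at H/3 = 0.8667 m; rectangular part P₂ = K_a q H = 28.91 at H/2 = 1.300 m.
ȳ = (P₁·0.8667 + P₂·1.300)/(P₁+P₂) = 1.151 m.

1.15 m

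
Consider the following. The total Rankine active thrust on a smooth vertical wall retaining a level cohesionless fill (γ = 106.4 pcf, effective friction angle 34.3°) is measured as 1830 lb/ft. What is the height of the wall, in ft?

11.1 ft

K_a = 0.2792. P_a = ½ K_a γ H² ⇒ H = √(2P_a/(K_a γ)).
H = √(2×1830/(0.2792×106.4)) = 11.10 ft.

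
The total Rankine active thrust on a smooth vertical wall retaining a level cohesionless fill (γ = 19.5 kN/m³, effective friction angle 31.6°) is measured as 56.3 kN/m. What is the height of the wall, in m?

K_a = 0.3123. P_a = ½ K_a γ H² ⇒ H = √(2P_a/(K_a γ)).
H = √(2×56.3/(0.3123×19.5)) = 4.300 m.

4.30 m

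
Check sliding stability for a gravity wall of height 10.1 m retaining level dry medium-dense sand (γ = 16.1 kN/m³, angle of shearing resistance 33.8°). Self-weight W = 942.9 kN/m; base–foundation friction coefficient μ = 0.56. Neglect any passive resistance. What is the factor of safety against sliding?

2.26

K_a = tan²(45° − 33.8°/2) = 0.2851.
P_a = ½K_aγH² = 0.5×0.2851×16.1×10.1² = 234.1 kN/m, acting at H/3 = 3.367 m above the base.
FS_sliding = μW / P_a = 0.56×942.9 / 234.1 = 2.255.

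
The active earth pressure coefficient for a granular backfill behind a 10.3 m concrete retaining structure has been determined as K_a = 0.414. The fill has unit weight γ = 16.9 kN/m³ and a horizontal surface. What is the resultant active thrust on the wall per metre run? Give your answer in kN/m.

P = ½ K_a γ H² = 0.5 × 0.414 × 16.9 × 10.3² = 371.1 kN/m.

371 kN/m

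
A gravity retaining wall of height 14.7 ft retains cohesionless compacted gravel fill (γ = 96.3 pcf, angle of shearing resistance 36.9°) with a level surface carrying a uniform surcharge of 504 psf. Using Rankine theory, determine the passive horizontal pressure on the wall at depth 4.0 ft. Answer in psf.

K_p = (1 + sin φ)/(1 − sin φ) = 4.005.
σ_v = γz + q = 96.3 × 4.0 + 504 = 889.2 psf.
σ_h = K_p σ_v = 4.005 × 889.2 = 3561 psf.

3560 psf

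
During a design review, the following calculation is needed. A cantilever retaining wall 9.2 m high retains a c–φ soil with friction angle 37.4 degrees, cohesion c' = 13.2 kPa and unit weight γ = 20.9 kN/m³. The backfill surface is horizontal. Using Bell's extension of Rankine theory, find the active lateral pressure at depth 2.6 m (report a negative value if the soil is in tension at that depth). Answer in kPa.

0.226 kPa

K_a = (1 − sin φ)/(1 + sin φ) = 0.2443.
σ_a = K_a γ z − 2c√K_a = 0.2443×20.9×2.6 − 2×13.2×0.4942 = 0.2256 kPa.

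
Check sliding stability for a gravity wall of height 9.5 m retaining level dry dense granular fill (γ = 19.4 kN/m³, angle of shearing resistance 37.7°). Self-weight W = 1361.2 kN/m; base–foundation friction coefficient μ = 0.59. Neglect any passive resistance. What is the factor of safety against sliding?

K_a = tan²(45° − 37.7°/2) = 0.2411.
P_a = ½K_aγH² = 0.5×0.2411×19.4×9.5² = 211.0 kN/m, acting at H/3 = 3.167 m above the base.
FS_sliding = μW / P_a = 0.59×1361.2 / 211.0 = 3.806.

3.81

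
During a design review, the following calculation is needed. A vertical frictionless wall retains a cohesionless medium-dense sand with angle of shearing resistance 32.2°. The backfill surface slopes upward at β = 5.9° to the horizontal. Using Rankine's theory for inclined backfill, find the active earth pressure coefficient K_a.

K_a = cos β · (cos β − √(cos²β − cos²φ)) / (cos β + √(cos²β − cos²φ)).
cos β = 0.9947, cos φ = 0.8462, √(cos²β − cos²φ) = 0.5229.
K_a = 0.9947 × (0.9947 − 0.5229)/(0.9947 + 0.5229) = 0.3093.

0.309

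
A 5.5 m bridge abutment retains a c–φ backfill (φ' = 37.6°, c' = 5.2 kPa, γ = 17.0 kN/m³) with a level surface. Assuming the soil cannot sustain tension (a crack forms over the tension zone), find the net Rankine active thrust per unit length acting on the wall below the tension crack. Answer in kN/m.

37.3 kN/m

K_a = 0.2421; √K_a = 0.4921.
Tension-crack depth z_c = 2c/(γ√K_a) = 2×5.2/(17.0×0.4921) = 1.243 m.
σ_a at base = K_a γ H − 2c√K_a = 0.2421×17.0×5.5 − 2×5.2×0.4921 = 17.52 kPa.
P_a = ½ × 17.52 × (H − z_c) = 0.5×17.52×4.257 = 37.29 kN/m.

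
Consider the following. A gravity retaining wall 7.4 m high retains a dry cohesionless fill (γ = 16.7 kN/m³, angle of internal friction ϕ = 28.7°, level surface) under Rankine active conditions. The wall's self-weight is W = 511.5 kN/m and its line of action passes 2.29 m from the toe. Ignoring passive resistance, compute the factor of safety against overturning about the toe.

K_a = tan²(45° − 28.7°/2) = 0.3511.
P_a = ½K_aγH² = 0.5×0.3511×16.7×7.4² = 160.6 kN/m, acting at H/3 = 2.467 m above the base.
Overturning moment M_o = P_a × H/3 = 160.6 × 2.467 = 396.0.
Resisting moment M_r = W × 2.29 = 511.5 × 2.29 = 1171.
FS_overturning = M_r/M_o = 1171/396.0 = 2.958.

2.96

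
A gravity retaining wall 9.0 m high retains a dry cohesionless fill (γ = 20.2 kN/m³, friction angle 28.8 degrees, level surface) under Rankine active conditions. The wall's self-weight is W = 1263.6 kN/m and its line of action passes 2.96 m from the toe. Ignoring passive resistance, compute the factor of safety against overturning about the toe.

K_a = tan²(45° − 28.8°/2) = 0.3498.
P_a = ½K_aγH² = 0.5×0.3498×20.2×9.0² = 286.1 kN/m, acting at H/3 = 3.000 m above the base.
Overturning moment M_o = P_a × H/3 = 286.1 × 3.000 = 858.4.
Resisting moment M_r = W × 2.96 = 1263.6 × 2.96 = 3740.
FS_overturning = M_r/M_o = 3740/858.4 = 4.357.

4.36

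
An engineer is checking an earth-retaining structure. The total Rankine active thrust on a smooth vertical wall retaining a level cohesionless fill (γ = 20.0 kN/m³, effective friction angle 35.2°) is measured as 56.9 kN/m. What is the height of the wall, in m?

K_a = 0.2687. P_a = ½ K_a γ H² ⇒ H = √(2P_a/(K_a γ)).
H = √(2×56.9/(0.2687×20.0)) = 4.602 m.

4.60 m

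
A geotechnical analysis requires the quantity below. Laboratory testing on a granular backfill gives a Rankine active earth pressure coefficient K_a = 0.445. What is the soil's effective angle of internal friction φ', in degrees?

K_a = tan²(45° − φ/2) ⇒ 45° − φ/2 = arctan(√0.445) = 33.71°.
φ = 2(45° − 33.71°) = 22.59°.

22.6°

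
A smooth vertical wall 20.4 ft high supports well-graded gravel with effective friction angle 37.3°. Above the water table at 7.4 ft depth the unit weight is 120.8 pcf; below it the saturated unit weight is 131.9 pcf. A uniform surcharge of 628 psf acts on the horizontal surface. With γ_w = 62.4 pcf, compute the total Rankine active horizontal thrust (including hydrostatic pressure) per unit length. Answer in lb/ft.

K_a = tan²(45° − φ/2) = 0.2453.
γ' = 131.9 − 62.4 = 69.50 pcf. h₂ = H − d_w = 13.0 ft.
σ'_h: at surface K_a·q = 154.1; at WT K_a(q+γd_w) = 373.4; at base K_a(q+γd_w+γ'h₂) = 595.1 psf.
P₁ = ½(154.1+373.4)×7.4 = 1952; P₂ = ½(373.4+595.1)×13.0 = 6295; P_w = ½γ_w h₂² = 5273.
Total = 1952+6295+5273 = 13520 lb/ft.

13500 lb/ft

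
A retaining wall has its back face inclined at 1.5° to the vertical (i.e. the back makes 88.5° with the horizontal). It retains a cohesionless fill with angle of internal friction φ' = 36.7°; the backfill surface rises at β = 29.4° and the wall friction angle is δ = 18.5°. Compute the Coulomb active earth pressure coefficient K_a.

0.388

K_a = sin²(α+φ) / [sin²α · sin(α−δ) · (1 + √{sin(φ+δ)sin(φ−β) / (sin(α−δ)sin(α+β))})²].
With α = 88.5°, φ = 36.7°, δ = 18.5°, β = 29.4°: K_a = 0.3876.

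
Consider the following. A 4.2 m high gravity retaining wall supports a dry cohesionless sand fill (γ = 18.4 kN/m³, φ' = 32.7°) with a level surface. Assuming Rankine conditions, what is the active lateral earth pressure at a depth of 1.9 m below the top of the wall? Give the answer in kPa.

K_a = (1 − sin φ)/(1 + sin φ) = 0.2985.
σ_h = K_a γ z = 0.2985 × 18.4 × 1.9 = 10.44 kPa.

10.4 kPa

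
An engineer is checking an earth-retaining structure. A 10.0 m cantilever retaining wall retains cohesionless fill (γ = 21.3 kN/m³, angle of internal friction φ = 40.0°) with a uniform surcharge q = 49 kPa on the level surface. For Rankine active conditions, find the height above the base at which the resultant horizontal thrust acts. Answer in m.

K_a = 0.2174.
Triangular part P₁ = ½K_aγH² = 231.6 at H/3 = 3.333 m; rectangular part P₂ = K_a q H = 106.5 at H/2 = 5.000 m.
ȳ = (P₁·3.333 + P₂·5.000)/(P₁+P₂) = 3.859 m.

3.86 m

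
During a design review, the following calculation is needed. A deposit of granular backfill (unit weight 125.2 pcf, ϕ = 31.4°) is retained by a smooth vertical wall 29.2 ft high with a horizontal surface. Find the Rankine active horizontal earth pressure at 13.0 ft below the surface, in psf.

513 psf

K_a = (1 − sin φ)/(1 + sin φ) = 0.3149.
σ_h = K_a γ z = 0.3149 × 125.2 × 13.0 = 512.6 psf.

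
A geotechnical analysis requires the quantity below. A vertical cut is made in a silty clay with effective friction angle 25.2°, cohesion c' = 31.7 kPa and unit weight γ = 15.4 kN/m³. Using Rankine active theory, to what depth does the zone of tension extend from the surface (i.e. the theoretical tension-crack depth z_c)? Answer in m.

K_a = tan²(45° − 25.2°/2) = 0.4027; √K_a = 0.6346.
The active pressure is zero where K_a γ z = 2c√K_a, so z_c = 2c/(γ√K_a) = 2×31.7/(15.4×0.6346) = 6.487 m.

6.49 m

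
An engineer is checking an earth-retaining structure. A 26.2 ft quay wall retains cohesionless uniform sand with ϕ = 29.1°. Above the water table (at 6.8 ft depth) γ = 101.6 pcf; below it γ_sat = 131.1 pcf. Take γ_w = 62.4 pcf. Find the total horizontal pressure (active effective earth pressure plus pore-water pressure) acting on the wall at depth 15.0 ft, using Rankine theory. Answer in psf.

945 psf

K_a = (1 − sin φ)/(1 + sin φ) = 0.3456.
γ' = 131.1 − 62.4 = 68.70 pcf.
Effective vertical stress at 15.0 ft: σ'_v = 101.6×6.8 + 68.70×8.20 = 1254 psf.
σ'_h = K_a σ'_v = 0.3456 × 1254 = 433.4 psf; u = γ_w × 8.20 = 511.7 psf.
Total σ_h = 433.4 + 511.7 = 945.1 psf.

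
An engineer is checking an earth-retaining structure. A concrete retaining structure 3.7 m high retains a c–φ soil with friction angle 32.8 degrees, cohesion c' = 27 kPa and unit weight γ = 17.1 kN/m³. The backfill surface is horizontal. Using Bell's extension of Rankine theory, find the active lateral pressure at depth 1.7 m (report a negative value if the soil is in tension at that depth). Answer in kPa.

-20.8 kPa

K_a = (1 − sin φ)/(1 + sin φ) = 0.2973.
σ_a = K_a γ z − 2c√K_a = 0.2973×17.1×1.7 − 2×27×0.5452 = -20.80 kPa.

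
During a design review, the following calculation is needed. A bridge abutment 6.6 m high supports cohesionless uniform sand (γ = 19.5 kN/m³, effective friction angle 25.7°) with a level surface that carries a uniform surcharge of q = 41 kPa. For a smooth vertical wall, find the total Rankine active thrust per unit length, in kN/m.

275 kN/m

K_a = tan²(45° − φ/2) = 0.3950.
Soil triangle: ½ K_a γ H² = 0.5×0.3950×19.5×6.6² = 167.8 kN/m.
Surcharge rectangle: K_a q H = 0.3950×41×6.6 = 106.9 kN/m.
Total = 167.8 + 106.9 = 274.7 kN/m.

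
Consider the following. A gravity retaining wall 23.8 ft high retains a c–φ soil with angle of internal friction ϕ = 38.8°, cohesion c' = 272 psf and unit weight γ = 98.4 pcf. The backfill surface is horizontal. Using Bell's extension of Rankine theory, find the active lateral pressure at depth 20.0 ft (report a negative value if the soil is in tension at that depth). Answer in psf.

191 psf

K_a = (1 − sin φ)/(1 + sin φ) = 0.2296.
σ_a = K_a γ z − 2c√K_a = 0.2296×98.4×20.0 − 2×272×0.4791 = 191.1 psf.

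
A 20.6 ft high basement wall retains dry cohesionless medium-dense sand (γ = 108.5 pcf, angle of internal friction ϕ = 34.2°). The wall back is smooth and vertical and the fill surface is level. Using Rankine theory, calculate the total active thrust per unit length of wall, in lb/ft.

K_a = tan²(45° − φ/2) = 0.2803.
P_a = ½ K_a γ H² = 0.5 × 0.2803 × 108.5 × 20.6² = 6454 lb/ft.

6450 lb/ft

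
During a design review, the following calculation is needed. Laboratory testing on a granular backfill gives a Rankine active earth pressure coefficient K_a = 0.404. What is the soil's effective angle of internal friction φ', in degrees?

25.1°

K_a = tan²(45° − φ/2) ⇒ 45° − φ/2 = arctan(√0.404) = 32.44°.
φ = 2(45° − 32.44°) = 25.12°.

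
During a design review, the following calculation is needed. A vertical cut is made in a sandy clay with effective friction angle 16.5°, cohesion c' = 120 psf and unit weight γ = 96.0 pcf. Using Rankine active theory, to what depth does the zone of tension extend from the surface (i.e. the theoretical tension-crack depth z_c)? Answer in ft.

3.35 ft

K_a = tan²(45° − 16.5°/2) = 0.5576; √K_a = 0.7467.
The active pressure is zero where K_a γ z = 2c√K_a, so z_c = 2c/(γ√K_a) = 2×120/(96.0×0.7467) = 3.348 ft.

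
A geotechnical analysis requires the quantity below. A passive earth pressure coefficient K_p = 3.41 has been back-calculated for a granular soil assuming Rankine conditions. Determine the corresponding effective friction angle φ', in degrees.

K_p = (1+sin φ)/(1−sin φ) ⇒ sin φ = (K_p − 1)/(K_p + 1) = 0.5465.
φ = arcsin(0.5465) = 33.13°.

33.1°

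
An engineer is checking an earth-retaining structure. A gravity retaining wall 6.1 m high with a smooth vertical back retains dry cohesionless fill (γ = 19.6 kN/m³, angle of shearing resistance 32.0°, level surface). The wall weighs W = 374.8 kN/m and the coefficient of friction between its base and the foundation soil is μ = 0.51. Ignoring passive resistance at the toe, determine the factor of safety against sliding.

1.71

K_a = tan²(45° − 32.0°/2) = 0.3073.
P_a = ½K_aγH² = 0.5×0.3073×19.6×6.1² = 112.0 kN/m, acting at H/3 = 2.033 m above the base.
FS_sliding = μW / P_a = 0.51×374.8 / 112.0 = 1.706.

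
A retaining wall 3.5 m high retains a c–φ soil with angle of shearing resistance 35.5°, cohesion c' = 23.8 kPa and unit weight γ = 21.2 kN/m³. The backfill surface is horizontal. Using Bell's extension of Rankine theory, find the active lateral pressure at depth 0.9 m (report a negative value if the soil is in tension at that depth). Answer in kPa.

K_a = (1 − sin φ)/(1 + sin φ) = 0.2653.
σ_a = K_a γ z − 2c√K_a = 0.2653×21.2×0.9 − 2×23.8×0.5150 = -19.45 kPa.

-19.5 kPa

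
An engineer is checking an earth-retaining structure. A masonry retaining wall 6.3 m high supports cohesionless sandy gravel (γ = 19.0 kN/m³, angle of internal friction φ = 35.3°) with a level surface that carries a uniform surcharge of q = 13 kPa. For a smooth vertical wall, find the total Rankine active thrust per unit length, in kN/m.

K_a = tan²(45° − φ/2) = 0.2675.
Soil triangle: ½ K_a γ H² = 0.5×0.2675×19.0×6.3² = 100.9 kN/m.
Surcharge rectangle: K_a q H = 0.2675×13×6.3 = 21.91 kN/m.
Total = 100.9 + 21.91 = 122.8 kN/m.

123 kN/m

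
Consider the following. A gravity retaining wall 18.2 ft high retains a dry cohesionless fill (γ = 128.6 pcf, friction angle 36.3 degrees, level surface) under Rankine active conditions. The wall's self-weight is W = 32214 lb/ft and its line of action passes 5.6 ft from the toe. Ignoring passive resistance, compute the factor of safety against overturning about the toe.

K_a = tan²(45° − 36.3°/2) = 0.2563.
P_a = ½K_aγH² = 0.5×0.2563×128.6×18.2² = 5458 lb/ft, acting at H/3 = 6.067 ft above the base.
Overturning moment M_o = P_a × H/3 = 5458 × 6.067 = 33110.
Resisting moment M_r = W × 5.6 = 32214 × 5.6 = 180400.
FS_overturning = M_r/M_o = 180400/33110 = 5.448.

5.45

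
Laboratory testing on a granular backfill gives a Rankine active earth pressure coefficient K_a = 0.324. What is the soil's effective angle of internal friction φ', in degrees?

30.7°

K_a = tan²(45° − φ/2) ⇒ 45° − φ/2 = arctan(√0.324) = 29.65°.
φ = 2(45° − 29.65°) = 30.70°.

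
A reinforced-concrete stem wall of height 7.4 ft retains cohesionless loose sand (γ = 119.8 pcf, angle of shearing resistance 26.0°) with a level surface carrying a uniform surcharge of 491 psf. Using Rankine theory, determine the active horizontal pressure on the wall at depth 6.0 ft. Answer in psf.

472 psf

K_a = (1 − sin φ)/(1 + sin φ) = 0.3905.
σ_v = γz + q = 119.8 × 6.0 + 491 = 1210 psf.
σ_h = K_a σ_v = 0.3905 × 1210 = 472.4 psf.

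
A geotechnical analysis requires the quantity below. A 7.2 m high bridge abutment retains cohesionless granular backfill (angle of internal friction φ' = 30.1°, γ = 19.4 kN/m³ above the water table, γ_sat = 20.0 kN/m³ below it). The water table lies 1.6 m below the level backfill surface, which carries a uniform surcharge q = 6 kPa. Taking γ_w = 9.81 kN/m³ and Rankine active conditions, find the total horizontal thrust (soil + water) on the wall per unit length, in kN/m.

287 kN/m

K_a = tan²(45° − φ/2) = 0.3320.
γ' = 20.0 − 9.81 = 10.19 kN/m³. h₂ = H − d_w = 5.6 m.
σ'_h: at surface K_a·q = 1.992; at WT K_a(q+γd_w) = 12.30; at base K_a(q+γd_w+γ'h₂) = 31.24 kPa.
P₁ = ½(1.992+12.30)×1.6 = 11.43; P₂ = ½(12.30+31.24)×5.6 = 121.9; P_w = ½γ_w h₂² = 153.8.
Total = 11.43+121.9+153.8 = 287.2 kN/m.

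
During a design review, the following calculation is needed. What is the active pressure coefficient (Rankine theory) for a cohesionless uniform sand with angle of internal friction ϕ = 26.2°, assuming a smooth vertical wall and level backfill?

K_a = (1 − sin φ)/(1 + sin φ) = (1 − sin 26.2°)/(1 + sin 26.2°) = 0.3874.

0.387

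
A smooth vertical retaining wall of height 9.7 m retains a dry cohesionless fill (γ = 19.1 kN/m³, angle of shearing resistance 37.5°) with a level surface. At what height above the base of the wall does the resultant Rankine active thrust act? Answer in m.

3.23 m

K_a = 0.2432.
The pressure distribution is triangular, so the resultant acts at H/3 above the base = 9.7/3 = 3.233 m.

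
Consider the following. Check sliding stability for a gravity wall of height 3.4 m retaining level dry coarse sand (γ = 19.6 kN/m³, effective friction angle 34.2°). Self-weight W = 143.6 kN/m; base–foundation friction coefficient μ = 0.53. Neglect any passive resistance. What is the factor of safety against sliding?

K_a = tan²(45° − 34.2°/2) = 0.2803.
P_a = ½K_aγH² = 0.5×0.2803×19.6×3.4² = 31.76 kN/m, acting at H/3 = 1.133 m above the base.
FS_sliding = μW / P_a = 0.53×143.6 / 31.76 = 2.396.

2.40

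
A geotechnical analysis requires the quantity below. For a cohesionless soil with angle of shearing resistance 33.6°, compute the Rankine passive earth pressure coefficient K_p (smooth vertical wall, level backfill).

K_p = (1 + sin φ)/(1 − sin φ) = tan²(45° + 33.6°/2) = 3.478.

3.48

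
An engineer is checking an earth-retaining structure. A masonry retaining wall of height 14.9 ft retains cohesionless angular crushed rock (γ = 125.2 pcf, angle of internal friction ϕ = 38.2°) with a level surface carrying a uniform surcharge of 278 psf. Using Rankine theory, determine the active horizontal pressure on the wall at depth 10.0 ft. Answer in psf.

361 psf

K_a = (1 − sin φ)/(1 + sin φ) = 0.2358.
σ_v = γz + q = 125.2 × 10.0 + 278 = 1530 psf.
σ_h = K_a σ_v = 0.2358 × 1530 = 360.7 psf.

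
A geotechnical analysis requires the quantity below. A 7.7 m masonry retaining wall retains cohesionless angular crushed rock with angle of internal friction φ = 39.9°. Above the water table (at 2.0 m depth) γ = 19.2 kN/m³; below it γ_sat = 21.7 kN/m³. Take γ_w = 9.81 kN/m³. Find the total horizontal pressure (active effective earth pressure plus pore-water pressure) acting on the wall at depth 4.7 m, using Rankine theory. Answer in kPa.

41.9 kPa

K_a = (1 − sin φ)/(1 + sin φ) = 0.2184.
γ' = 21.7 − 9.81 = 11.89 kN/m³.
Effective vertical stress at 4.7 m: σ'_v = 19.2×2.0 + 11.89×2.70 = 70.50 kPa.
σ'_h = K_a σ'_v = 0.2184 × 70.50 = 15.40 kPa; u = γ_w × 2.70 = 26.49 kPa.
Total σ_h = 15.40 + 26.49 = 41.89 kPa.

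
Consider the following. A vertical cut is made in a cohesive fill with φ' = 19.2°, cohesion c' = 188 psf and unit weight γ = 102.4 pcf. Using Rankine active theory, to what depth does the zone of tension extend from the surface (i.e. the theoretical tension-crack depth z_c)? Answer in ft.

K_a = tan²(45° − 19.2°/2) = 0.5050; √K_a = 0.7107.
The active pressure is zero where K_a γ z = 2c√K_a, so z_c = 2c/(γ√K_a) = 2×188/(102.4×0.7107) = 5.167 ft.

5.17 ft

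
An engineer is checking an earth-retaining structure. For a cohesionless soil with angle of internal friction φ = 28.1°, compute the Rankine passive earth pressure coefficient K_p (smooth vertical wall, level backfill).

2.78

K_p = (1 + sin φ)/(1 − sin φ) = tan²(45° + 28.1°/2) = 2.781.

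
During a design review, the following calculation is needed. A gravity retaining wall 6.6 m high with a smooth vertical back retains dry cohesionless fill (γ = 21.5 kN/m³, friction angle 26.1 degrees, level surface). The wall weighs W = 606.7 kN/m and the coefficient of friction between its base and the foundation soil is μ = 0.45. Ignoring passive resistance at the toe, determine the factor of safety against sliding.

K_a = tan²(45° − 26.1°/2) = 0.3889.
P_a = ½K_aγH² = 0.5×0.3889×21.5×6.6² = 182.1 kN/m, acting at H/3 = 2.200 m above the base.
FS_sliding = μW / P_a = 0.45×606.7 / 182.1 = 1.499.

1.50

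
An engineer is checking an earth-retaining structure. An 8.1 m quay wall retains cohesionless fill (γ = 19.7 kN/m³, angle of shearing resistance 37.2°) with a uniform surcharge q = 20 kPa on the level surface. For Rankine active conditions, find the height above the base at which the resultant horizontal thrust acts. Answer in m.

K_a = 0.2464.
Triangular part P₁ = ½K_aγH² = 159.2 at H/3 = 2.700 m; rectangular part P₂ = K_a q H = 39.92 at H/2 = 4.050 m.
ȳ = (P₁·2.700 + P₂·4.050)/(P₁+P₂) = 2.971 m.

2.97 m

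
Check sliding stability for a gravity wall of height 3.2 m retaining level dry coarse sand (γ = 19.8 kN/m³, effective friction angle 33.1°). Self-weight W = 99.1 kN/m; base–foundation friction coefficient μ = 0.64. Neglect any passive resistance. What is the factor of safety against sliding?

2.13

K_a = tan²(45° − 33.1°/2) = 0.2936.
P_a = ½K_aγH² = 0.5×0.2936×19.8×3.2² = 29.76 kN/m, acting at H/3 = 1.067 m above the base.
FS_sliding = μW / P_a = 0.64×99.1 / 29.76 = 2.131.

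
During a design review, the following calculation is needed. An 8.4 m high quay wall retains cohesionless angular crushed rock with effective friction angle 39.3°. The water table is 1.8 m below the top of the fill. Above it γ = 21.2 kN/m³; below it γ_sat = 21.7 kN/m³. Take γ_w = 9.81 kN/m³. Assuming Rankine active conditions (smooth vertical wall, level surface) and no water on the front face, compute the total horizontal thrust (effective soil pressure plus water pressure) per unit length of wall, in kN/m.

K_a = tan²(45° − φ/2) = 0.2245.
γ' = 21.7 − 9.81 = 11.89 kN/m³. Depth below WT = 6.6 m.
σ'_h at WT = K_a γ d_w = 8.565 kPa; at base = 8.565 + K_a γ' × 6.6 = 26.18 kPa.
P₁ (0–1.8 m) = ½×8.565×1.8 = 7.709. P₂ (1.8–8.4 m) = ½(8.565+26.18)×6.6 = 114.7.
P_w = ½ γ_w h₂² = 0.5×9.81×6.6² = 213.7. Total = 7.709+114.7+213.7 = 336.0 kN/m.

336 kN/m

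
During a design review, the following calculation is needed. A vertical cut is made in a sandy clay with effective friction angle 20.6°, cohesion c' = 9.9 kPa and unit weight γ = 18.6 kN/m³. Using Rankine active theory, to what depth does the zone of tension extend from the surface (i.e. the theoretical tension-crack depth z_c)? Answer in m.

1.54 m

K_a = tan²(45° − 20.6°/2) = 0.4795; √K_a = 0.6924.
The active pressure is zero where K_a γ z = 2c√K_a, so z_c = 2c/(γ√K_a) = 2×9.9/(18.6×0.6924) = 1.537 m.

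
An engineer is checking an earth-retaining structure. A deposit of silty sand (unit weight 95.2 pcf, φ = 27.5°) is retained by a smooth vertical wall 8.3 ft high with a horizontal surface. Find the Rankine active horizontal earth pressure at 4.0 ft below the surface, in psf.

140 psf

K_a = (1 − sin φ)/(1 + sin φ) = 0.3682.
σ_h = K_a γ z = 0.3682 × 95.2 × 4.0 = 140.2 psf.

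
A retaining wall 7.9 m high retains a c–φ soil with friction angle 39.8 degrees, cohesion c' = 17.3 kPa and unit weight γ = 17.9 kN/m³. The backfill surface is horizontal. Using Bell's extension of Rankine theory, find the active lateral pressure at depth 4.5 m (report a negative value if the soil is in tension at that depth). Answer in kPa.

1.47 kPa

K_a = (1 − sin φ)/(1 + sin φ) = 0.2194.
σ_a = K_a γ z − 2c√K_a = 0.2194×17.9×4.5 − 2×17.3×0.4684 = 1.467 kPa.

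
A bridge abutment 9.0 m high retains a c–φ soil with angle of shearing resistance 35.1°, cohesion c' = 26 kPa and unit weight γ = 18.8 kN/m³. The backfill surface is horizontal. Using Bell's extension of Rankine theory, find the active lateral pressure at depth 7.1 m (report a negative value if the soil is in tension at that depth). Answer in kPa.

K_a = (1 − sin φ)/(1 + sin φ) = 0.2698.
σ_a = K_a γ z − 2c√K_a = 0.2698×18.8×7.1 − 2×26×0.5195 = 9.006 kPa.

9.01 kPa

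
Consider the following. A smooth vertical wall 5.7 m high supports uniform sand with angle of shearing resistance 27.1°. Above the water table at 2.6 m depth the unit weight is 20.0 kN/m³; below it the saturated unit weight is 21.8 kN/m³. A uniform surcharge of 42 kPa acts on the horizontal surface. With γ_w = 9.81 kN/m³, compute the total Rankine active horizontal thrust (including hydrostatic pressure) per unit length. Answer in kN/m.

244 kN/m

K_a = tan²(45° − φ/2) = 0.3741.
γ' = 21.8 − 9.81 = 11.99 kN/m³. h₂ = H − d_w = 3.1 m.
σ'_h: at surface K_a·q = 15.71; at WT K_a(q+γd_w) = 35.16; at base K_a(q+γd_w+γ'h₂) = 49.06 kPa.
P₁ = ½(15.71+35.16)×2.6 = 66.13; P₂ = ½(35.16+49.06)×3.1 = 130.5; P_w = ½γ_w h₂² = 47.14.
Total = 66.13+130.5+47.14 = 243.8 kN/m.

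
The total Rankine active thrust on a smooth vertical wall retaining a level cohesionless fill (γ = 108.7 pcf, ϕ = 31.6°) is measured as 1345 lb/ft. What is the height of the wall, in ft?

8.90 ft

K_a = 0.3123. P_a = ½ K_a γ H² ⇒ H = √(2P_a/(K_a γ)).
H = √(2×1345/(0.3123×108.7)) = 8.901 ft.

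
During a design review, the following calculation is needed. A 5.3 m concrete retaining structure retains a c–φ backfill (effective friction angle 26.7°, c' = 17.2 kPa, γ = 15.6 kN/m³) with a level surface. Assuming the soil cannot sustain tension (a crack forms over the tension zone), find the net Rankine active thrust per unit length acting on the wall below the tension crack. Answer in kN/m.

K_a = 0.3800; √K_a = 0.6164.
Tension-crack depth z_c = 2c/(γ√K_a) = 2×17.2/(15.6×0.6164) = 3.577 m.
σ_a at base = K_a γ H − 2c√K_a = 0.3800×15.6×5.3 − 2×17.2×0.6164 = 10.21 kPa.
P_a = ½ × 10.21 × (H − z_c) = 0.5×10.21×1.723 = 8.794 kN/m.

8.79 kN/m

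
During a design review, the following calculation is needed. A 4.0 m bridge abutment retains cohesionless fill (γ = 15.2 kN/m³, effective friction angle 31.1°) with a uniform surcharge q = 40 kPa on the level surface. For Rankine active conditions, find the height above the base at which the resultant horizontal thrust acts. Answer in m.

K_a = 0.3188.
Triangular part P₁ = ½K_aγH² = 38.77 at H/3 = 1.333 m; rectangular part P₂ = K_a q H = 51.01 at H/2 = 2.000 m.
ȳ = (P₁·1.333 + P₂·2.000)/(P₁+P₂) = 1.712 m.

1.71 m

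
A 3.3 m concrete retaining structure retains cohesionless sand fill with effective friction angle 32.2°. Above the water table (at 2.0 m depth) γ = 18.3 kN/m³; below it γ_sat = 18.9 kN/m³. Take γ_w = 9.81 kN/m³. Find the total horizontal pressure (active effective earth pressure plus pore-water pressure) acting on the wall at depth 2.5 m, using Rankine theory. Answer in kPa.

K_a = (1 − sin φ)/(1 + sin φ) = 0.3047.
γ' = 18.9 − 9.81 = 9.090 kN/m³.
Effective vertical stress at 2.5 m: σ'_v = 18.3×2.0 + 9.090×0.500 = 41.15 kPa.
σ'_h = K_a σ'_v = 0.3047 × 41.15 = 12.54 kPa; u = γ_w × 0.500 = 4.905 kPa.
Total σ_h = 12.54 + 4.905 = 17.44 kPa.

17.4 kPa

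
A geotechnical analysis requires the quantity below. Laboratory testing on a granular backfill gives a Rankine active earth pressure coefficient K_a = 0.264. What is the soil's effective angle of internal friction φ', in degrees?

35.6°

K_a = tan²(45° − φ/2) ⇒ 45° − φ/2 = arctan(√0.264) = 27.19°.
φ = 2(45° − 27.19°) = 35.61°.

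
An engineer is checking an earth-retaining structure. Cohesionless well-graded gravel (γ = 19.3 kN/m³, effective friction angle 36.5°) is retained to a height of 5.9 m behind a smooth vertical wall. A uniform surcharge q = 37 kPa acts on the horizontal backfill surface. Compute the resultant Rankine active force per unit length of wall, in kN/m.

141 kN/m

K_a = tan²(45° − φ/2) = 0.2541.
Soil triangle: ½ K_a γ H² = 0.5×0.2541×19.3×5.9² = 85.34 kN/m.
Surcharge rectangle: K_a q H = 0.2541×37×5.9 = 55.46 kN/m.
Total = 85.34 + 55.46 = 140.8 kN/m.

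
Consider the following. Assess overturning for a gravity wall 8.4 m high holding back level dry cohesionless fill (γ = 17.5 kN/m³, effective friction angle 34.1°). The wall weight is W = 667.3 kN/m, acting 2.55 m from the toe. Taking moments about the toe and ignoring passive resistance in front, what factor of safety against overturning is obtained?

3.50

K_a = tan²(45° − 34.1°/2) = 0.2815.
P_a = ½K_aγH² = 0.5×0.2815×17.5×8.4² = 173.8 kN/m, acting at H/3 = 2.800 m above the base.
Overturning moment M_o = P_a × H/3 = 173.8 × 2.800 = 486.7.
Resisting moment M_r = W × 2.55 = 667.3 × 2.55 = 1702.
FS_overturning = M_r/M_o = 1702/486.7 = 3.496.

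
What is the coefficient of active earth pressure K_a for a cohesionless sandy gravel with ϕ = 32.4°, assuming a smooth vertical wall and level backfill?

K_a = (1 − sin φ)/(1 + sin φ) = (1 − sin 32.4°)/(1 + sin 32.4°) = 0.3022.

0.302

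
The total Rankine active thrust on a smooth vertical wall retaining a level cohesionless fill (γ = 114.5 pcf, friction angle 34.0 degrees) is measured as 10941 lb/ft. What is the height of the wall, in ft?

26.0 ft

K_a = 0.2827. P_a = ½ K_a γ H² ⇒ H = √(2P_a/(K_a γ)).
H = √(2×10941/(0.2827×114.5)) = 26.00 ft.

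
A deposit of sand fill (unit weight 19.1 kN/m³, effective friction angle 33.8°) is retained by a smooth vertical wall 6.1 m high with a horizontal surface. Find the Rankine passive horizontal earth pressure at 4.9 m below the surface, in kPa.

328 kPa

K_p = (1 + sin φ)/(1 − sin φ) = 3.508.
σ_h = K_p γ z = 3.508 × 19.1 × 4.9 = 328.3 kPa.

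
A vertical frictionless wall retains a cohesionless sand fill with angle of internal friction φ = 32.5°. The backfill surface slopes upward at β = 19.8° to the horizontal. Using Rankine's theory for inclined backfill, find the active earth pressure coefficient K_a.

K_a = cos β · (cos β − √(cos²β − cos²φ)) / (cos β + √(cos²β − cos²φ)).
cos β = 0.9409, cos φ = 0.8434, √(cos²β − cos²φ) = 0.4171.
K_a = 0.9409 × (0.9409 − 0.4171)/(0.9409 + 0.4171) = 0.3629.

0.363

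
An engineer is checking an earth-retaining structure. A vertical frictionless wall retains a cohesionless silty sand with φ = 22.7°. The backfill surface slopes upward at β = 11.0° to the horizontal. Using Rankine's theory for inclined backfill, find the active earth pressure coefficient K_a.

K_a = cos β · (cos β − √(cos²β − cos²φ)) / (cos β + √(cos²β − cos²φ)).
cos β = 0.9816, cos φ = 0.9225, √(cos²β − cos²φ) = 0.3354.
K_a = 0.9816 × (0.9816 − 0.3354)/(0.9816 + 0.3354) = 0.4816.

0.482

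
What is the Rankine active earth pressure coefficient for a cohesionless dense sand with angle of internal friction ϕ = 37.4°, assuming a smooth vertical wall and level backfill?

K_a = tan²(45° − φ/2) = tan²(26.30°) = 0.2443.

0.244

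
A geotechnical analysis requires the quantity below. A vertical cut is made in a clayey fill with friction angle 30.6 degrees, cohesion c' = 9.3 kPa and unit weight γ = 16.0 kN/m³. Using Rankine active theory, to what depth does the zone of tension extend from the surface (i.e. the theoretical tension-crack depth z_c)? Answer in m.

K_a = tan²(45° − 30.6°/2) = 0.3253; √K_a = 0.5704.
The active pressure is zero where K_a γ z = 2c√K_a, so z_c = 2c/(γ√K_a) = 2×9.3/(16.0×0.5704) = 2.038 m.

2.04 m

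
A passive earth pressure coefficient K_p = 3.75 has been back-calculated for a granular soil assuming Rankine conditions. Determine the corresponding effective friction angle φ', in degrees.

K_p = (1+sin φ)/(1−sin φ) ⇒ sin φ = (K_p − 1)/(K_p + 1) = 0.5789.
φ = arcsin(0.5789) = 35.38°.

35.4°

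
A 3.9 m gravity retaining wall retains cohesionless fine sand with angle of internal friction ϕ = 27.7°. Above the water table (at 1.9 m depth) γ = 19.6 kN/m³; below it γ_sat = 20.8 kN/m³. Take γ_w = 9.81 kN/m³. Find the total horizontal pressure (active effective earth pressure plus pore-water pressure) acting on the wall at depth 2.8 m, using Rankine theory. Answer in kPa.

K_a = (1 − sin φ)/(1 + sin φ) = 0.3653.
γ' = 20.8 − 9.81 = 10.99 kN/m³.
Effective vertical stress at 2.8 m: σ'_v = 19.6×1.9 + 10.99×0.900 = 47.13 kPa.
σ'_h = K_a σ'_v = 0.3653 × 47.13 = 17.22 kPa; u = γ_w × 0.900 = 8.829 kPa.
Total σ_h = 17.22 + 8.829 = 26.05 kPa.

26.0 kPa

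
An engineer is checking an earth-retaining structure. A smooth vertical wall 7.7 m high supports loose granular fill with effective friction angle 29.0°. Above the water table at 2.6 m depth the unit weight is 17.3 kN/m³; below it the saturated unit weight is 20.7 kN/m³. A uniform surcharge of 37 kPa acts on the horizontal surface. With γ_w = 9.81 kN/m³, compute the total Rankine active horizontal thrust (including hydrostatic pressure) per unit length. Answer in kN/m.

K_a = tan²(45° − φ/2) = 0.3470.
γ' = 20.7 − 9.81 = 10.89 kN/m³. h₂ = H − d_w = 5.1 m.
σ'_h: at surface K_a·q = 12.84; at WT K_a(q+γd_w) = 28.44; at base K_a(q+γd_w+γ'h₂) = 47.72 kPa.
P₁ = ½(12.84+28.44)×2.6 = 53.67; P₂ = ½(28.44+47.72)×5.1 = 194.2; P_w = ½γ_w h₂² = 127.6.
Total = 53.67+194.2+127.6 = 375.5 kN/m.

375 kN/m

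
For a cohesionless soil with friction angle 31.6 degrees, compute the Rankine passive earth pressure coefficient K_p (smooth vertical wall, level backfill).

3.20

K_p = (1 + sin φ)/(1 − sin φ) = tan²(45° + 31.6°/2) = 3.202.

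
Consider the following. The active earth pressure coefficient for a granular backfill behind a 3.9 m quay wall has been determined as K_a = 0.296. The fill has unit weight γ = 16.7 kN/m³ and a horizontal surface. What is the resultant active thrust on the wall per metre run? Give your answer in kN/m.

P = ½ K_a γ H² = 0.5 × 0.296 × 16.7 × 3.9² = 37.59 kN/m.

37.6 kN/m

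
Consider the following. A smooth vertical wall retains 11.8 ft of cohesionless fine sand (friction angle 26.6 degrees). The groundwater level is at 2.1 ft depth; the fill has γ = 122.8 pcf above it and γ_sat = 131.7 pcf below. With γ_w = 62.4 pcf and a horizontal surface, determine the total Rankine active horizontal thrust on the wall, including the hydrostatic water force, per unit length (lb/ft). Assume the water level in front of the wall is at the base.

5240 lb/ft

K_a = tan²(45° − φ/2) = 0.3814.
γ' = 131.7 − 62.4 = 69.30 pcf. Depth below WT = 9.7 ft.
σ'_h at WT = K_a γ d_w = 98.37 psf; at base = 98.37 + K_a γ' × 9.7 = 354.8 psf.
P₁ (0–2.1 ft) = ½×98.37×2.1 = 103.3. P₂ (2.1–11.8 ft) = ½(98.37+354.8)×9.7 = 2198.
P_w = ½ γ_w h₂² = 0.5×62.4×9.7² = 2936. Total = 103.3+2198+2936 = 5237 lb/ft.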